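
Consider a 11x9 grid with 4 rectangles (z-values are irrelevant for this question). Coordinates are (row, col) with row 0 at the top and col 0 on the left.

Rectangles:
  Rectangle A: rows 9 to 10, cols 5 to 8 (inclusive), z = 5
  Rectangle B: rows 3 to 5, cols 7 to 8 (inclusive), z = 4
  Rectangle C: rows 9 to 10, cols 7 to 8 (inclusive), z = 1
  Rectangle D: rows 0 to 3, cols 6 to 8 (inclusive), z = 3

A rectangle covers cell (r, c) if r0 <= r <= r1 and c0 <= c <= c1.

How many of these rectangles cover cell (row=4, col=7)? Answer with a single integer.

Check cell (4,7):
  A: rows 9-10 cols 5-8 -> outside (row miss)
  B: rows 3-5 cols 7-8 -> covers
  C: rows 9-10 cols 7-8 -> outside (row miss)
  D: rows 0-3 cols 6-8 -> outside (row miss)
Count covering = 1

Answer: 1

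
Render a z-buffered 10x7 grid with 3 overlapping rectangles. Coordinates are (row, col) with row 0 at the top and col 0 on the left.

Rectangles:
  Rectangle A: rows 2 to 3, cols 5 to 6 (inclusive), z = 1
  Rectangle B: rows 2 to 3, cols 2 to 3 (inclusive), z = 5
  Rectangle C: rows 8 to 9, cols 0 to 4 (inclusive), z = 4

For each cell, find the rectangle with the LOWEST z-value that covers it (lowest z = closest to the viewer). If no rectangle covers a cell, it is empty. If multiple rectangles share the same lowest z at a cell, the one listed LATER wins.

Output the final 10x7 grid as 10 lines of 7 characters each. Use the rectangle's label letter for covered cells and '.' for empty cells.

.......
.......
..BB.AA
..BB.AA
.......
.......
.......
.......
CCCCC..
CCCCC..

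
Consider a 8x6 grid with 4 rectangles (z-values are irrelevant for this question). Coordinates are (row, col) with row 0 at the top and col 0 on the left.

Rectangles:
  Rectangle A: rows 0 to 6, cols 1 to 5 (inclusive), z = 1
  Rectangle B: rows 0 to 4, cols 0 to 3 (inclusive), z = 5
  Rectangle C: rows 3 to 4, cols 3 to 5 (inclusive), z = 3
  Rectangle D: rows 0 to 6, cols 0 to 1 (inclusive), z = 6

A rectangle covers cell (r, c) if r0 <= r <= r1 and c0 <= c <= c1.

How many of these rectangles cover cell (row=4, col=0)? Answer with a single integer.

Check cell (4,0):
  A: rows 0-6 cols 1-5 -> outside (col miss)
  B: rows 0-4 cols 0-3 -> covers
  C: rows 3-4 cols 3-5 -> outside (col miss)
  D: rows 0-6 cols 0-1 -> covers
Count covering = 2

Answer: 2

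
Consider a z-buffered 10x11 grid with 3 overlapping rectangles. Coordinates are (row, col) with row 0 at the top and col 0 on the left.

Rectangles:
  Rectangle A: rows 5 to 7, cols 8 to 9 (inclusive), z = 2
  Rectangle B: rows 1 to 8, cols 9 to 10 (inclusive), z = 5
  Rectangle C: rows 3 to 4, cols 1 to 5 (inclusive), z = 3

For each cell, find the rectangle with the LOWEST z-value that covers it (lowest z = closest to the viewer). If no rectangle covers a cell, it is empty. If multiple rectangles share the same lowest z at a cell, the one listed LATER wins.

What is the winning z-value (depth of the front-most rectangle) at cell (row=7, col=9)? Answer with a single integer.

Check cell (7,9):
  A: rows 5-7 cols 8-9 z=2 -> covers; best now A (z=2)
  B: rows 1-8 cols 9-10 z=5 -> covers; best now A (z=2)
  C: rows 3-4 cols 1-5 -> outside (row miss)
Winner: A at z=2

Answer: 2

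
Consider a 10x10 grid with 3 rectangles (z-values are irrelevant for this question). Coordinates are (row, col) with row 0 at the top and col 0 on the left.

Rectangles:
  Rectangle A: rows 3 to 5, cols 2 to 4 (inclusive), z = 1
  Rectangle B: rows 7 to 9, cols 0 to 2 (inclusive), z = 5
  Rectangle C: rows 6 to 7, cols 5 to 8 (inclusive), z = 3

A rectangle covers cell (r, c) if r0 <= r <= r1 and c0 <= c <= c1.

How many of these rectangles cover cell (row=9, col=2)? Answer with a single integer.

Check cell (9,2):
  A: rows 3-5 cols 2-4 -> outside (row miss)
  B: rows 7-9 cols 0-2 -> covers
  C: rows 6-7 cols 5-8 -> outside (row miss)
Count covering = 1

Answer: 1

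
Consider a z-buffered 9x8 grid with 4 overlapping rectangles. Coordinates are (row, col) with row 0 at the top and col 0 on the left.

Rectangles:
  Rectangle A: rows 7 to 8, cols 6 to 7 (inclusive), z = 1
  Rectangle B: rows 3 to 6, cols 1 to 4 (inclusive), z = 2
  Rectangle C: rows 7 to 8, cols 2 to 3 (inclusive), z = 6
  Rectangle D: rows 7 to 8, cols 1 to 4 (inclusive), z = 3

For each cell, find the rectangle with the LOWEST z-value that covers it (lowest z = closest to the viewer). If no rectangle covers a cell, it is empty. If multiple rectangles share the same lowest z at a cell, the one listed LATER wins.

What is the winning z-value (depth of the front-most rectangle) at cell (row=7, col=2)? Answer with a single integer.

Check cell (7,2):
  A: rows 7-8 cols 6-7 -> outside (col miss)
  B: rows 3-6 cols 1-4 -> outside (row miss)
  C: rows 7-8 cols 2-3 z=6 -> covers; best now C (z=6)
  D: rows 7-8 cols 1-4 z=3 -> covers; best now D (z=3)
Winner: D at z=3

Answer: 3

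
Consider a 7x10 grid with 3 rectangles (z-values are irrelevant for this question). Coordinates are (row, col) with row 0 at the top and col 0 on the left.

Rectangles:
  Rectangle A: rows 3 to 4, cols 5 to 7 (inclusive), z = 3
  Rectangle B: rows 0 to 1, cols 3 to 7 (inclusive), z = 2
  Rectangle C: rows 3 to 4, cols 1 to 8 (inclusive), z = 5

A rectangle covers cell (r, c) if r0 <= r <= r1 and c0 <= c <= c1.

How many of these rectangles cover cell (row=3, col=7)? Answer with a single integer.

Check cell (3,7):
  A: rows 3-4 cols 5-7 -> covers
  B: rows 0-1 cols 3-7 -> outside (row miss)
  C: rows 3-4 cols 1-8 -> covers
Count covering = 2

Answer: 2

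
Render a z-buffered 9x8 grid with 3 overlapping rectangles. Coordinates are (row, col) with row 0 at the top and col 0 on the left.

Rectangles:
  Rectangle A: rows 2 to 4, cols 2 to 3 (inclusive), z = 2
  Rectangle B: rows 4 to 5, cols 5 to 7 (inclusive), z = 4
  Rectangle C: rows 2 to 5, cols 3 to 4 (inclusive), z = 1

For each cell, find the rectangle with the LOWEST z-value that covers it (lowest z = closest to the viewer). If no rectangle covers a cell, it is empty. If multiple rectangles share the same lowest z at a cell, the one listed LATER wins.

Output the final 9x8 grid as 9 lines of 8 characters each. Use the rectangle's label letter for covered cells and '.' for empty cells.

........
........
..ACC...
..ACC...
..ACCBBB
...CCBBB
........
........
........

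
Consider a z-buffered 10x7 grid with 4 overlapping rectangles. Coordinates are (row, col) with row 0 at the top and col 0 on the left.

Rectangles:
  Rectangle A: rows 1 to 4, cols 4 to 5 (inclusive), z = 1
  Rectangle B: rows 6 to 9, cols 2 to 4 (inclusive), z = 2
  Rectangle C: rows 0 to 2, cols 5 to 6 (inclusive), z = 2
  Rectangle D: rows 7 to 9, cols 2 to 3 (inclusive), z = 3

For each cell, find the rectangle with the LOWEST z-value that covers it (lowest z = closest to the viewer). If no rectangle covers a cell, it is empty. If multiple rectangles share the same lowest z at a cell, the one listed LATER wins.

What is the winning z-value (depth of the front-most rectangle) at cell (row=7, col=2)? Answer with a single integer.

Answer: 2

Derivation:
Check cell (7,2):
  A: rows 1-4 cols 4-5 -> outside (row miss)
  B: rows 6-9 cols 2-4 z=2 -> covers; best now B (z=2)
  C: rows 0-2 cols 5-6 -> outside (row miss)
  D: rows 7-9 cols 2-3 z=3 -> covers; best now B (z=2)
Winner: B at z=2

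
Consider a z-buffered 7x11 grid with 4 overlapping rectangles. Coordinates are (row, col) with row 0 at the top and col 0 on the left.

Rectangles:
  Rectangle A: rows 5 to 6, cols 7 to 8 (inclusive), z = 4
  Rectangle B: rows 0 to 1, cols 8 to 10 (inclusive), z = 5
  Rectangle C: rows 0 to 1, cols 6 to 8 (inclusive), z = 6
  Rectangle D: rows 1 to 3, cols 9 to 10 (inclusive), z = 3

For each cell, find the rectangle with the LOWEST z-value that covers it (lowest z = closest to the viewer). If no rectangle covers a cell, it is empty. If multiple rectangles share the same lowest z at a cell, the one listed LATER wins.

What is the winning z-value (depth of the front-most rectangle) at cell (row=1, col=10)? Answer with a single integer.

Answer: 3

Derivation:
Check cell (1,10):
  A: rows 5-6 cols 7-8 -> outside (row miss)
  B: rows 0-1 cols 8-10 z=5 -> covers; best now B (z=5)
  C: rows 0-1 cols 6-8 -> outside (col miss)
  D: rows 1-3 cols 9-10 z=3 -> covers; best now D (z=3)
Winner: D at z=3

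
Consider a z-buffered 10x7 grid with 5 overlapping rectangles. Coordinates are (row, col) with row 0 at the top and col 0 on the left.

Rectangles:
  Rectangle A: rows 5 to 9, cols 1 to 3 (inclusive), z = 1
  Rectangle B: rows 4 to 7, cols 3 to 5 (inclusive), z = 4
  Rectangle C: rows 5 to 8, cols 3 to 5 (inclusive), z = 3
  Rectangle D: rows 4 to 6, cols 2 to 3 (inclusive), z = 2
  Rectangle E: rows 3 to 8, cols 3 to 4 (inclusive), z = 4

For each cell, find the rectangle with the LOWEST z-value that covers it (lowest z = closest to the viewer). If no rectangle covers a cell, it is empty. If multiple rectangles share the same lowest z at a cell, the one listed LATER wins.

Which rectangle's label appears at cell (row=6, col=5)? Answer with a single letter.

Answer: C

Derivation:
Check cell (6,5):
  A: rows 5-9 cols 1-3 -> outside (col miss)
  B: rows 4-7 cols 3-5 z=4 -> covers; best now B (z=4)
  C: rows 5-8 cols 3-5 z=3 -> covers; best now C (z=3)
  D: rows 4-6 cols 2-3 -> outside (col miss)
  E: rows 3-8 cols 3-4 -> outside (col miss)
Winner: C at z=3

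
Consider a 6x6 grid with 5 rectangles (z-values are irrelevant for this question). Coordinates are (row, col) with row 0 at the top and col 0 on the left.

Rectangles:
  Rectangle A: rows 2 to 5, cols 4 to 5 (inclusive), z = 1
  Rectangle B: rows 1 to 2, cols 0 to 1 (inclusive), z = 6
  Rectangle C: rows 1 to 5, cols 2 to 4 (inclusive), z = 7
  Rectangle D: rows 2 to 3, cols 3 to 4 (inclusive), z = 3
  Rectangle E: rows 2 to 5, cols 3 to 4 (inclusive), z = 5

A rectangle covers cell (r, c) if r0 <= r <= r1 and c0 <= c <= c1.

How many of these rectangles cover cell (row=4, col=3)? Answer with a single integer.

Answer: 2

Derivation:
Check cell (4,3):
  A: rows 2-5 cols 4-5 -> outside (col miss)
  B: rows 1-2 cols 0-1 -> outside (row miss)
  C: rows 1-5 cols 2-4 -> covers
  D: rows 2-3 cols 3-4 -> outside (row miss)
  E: rows 2-5 cols 3-4 -> covers
Count covering = 2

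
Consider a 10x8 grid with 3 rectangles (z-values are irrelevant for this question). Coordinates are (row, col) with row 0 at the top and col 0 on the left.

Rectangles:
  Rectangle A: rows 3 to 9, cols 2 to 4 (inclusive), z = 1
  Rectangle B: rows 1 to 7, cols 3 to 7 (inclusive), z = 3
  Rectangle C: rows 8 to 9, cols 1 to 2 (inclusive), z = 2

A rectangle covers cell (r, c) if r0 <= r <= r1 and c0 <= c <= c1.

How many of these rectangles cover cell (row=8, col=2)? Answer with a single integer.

Answer: 2

Derivation:
Check cell (8,2):
  A: rows 3-9 cols 2-4 -> covers
  B: rows 1-7 cols 3-7 -> outside (row miss)
  C: rows 8-9 cols 1-2 -> covers
Count covering = 2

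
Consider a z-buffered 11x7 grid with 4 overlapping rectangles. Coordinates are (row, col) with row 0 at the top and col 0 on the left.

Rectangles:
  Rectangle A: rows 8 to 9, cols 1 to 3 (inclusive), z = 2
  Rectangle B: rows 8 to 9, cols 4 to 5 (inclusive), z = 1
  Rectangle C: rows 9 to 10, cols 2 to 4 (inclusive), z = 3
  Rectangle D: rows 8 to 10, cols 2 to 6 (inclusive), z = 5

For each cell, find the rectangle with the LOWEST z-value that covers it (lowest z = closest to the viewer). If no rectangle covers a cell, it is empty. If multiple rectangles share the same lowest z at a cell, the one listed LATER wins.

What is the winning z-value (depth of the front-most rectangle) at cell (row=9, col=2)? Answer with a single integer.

Check cell (9,2):
  A: rows 8-9 cols 1-3 z=2 -> covers; best now A (z=2)
  B: rows 8-9 cols 4-5 -> outside (col miss)
  C: rows 9-10 cols 2-4 z=3 -> covers; best now A (z=2)
  D: rows 8-10 cols 2-6 z=5 -> covers; best now A (z=2)
Winner: A at z=2

Answer: 2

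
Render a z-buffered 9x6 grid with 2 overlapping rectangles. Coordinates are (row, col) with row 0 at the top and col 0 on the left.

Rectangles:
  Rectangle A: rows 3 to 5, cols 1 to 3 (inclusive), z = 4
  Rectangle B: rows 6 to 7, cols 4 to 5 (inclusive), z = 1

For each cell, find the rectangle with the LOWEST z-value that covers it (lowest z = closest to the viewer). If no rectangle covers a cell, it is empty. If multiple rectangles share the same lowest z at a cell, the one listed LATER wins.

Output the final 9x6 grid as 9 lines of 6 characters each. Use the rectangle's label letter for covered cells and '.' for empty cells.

......
......
......
.AAA..
.AAA..
.AAA..
....BB
....BB
......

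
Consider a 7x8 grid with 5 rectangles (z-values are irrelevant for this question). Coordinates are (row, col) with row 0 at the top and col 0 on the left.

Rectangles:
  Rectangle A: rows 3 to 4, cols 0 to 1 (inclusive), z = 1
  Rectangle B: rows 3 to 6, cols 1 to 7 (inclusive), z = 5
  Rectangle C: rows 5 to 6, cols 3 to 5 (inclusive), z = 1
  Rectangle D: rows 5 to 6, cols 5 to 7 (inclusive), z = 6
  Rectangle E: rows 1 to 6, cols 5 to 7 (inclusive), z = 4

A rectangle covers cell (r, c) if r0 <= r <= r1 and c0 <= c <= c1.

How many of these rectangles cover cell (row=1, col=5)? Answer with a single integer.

Check cell (1,5):
  A: rows 3-4 cols 0-1 -> outside (row miss)
  B: rows 3-6 cols 1-7 -> outside (row miss)
  C: rows 5-6 cols 3-5 -> outside (row miss)
  D: rows 5-6 cols 5-7 -> outside (row miss)
  E: rows 1-6 cols 5-7 -> covers
Count covering = 1

Answer: 1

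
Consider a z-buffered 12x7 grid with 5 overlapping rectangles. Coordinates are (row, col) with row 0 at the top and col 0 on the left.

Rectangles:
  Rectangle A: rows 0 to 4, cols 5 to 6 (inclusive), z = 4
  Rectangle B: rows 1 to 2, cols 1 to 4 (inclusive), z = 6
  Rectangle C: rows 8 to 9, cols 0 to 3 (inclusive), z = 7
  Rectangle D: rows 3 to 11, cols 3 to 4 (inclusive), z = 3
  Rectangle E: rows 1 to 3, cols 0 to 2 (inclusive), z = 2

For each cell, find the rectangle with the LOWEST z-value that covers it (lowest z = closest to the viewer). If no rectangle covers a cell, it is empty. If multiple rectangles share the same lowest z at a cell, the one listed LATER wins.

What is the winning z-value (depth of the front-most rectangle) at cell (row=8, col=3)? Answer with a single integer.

Answer: 3

Derivation:
Check cell (8,3):
  A: rows 0-4 cols 5-6 -> outside (row miss)
  B: rows 1-2 cols 1-4 -> outside (row miss)
  C: rows 8-9 cols 0-3 z=7 -> covers; best now C (z=7)
  D: rows 3-11 cols 3-4 z=3 -> covers; best now D (z=3)
  E: rows 1-3 cols 0-2 -> outside (row miss)
Winner: D at z=3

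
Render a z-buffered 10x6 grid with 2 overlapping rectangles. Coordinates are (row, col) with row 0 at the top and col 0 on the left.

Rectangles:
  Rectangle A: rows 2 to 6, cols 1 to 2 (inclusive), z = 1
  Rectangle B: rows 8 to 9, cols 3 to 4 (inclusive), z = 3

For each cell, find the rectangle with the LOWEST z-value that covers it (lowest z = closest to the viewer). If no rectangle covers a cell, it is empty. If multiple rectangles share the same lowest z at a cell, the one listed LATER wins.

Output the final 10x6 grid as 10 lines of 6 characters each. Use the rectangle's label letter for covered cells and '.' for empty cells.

......
......
.AA...
.AA...
.AA...
.AA...
.AA...
......
...BB.
...BB.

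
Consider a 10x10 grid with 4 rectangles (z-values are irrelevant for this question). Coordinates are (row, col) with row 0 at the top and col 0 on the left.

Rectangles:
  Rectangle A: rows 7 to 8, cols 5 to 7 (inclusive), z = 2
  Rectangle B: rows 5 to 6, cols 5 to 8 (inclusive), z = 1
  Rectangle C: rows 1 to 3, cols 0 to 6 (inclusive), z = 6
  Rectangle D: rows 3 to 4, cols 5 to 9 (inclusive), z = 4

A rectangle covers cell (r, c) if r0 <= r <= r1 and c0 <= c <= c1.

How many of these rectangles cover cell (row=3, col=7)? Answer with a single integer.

Answer: 1

Derivation:
Check cell (3,7):
  A: rows 7-8 cols 5-7 -> outside (row miss)
  B: rows 5-6 cols 5-8 -> outside (row miss)
  C: rows 1-3 cols 0-6 -> outside (col miss)
  D: rows 3-4 cols 5-9 -> covers
Count covering = 1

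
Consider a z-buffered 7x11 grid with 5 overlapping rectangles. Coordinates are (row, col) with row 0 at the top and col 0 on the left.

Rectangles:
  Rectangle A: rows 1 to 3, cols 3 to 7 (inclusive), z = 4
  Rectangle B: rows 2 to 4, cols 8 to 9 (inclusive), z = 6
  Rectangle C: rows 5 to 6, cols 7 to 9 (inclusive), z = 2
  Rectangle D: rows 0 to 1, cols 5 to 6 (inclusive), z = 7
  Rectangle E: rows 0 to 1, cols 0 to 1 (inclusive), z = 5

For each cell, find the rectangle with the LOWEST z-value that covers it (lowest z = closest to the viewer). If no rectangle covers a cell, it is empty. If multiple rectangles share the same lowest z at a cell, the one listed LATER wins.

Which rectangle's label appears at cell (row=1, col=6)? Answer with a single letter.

Check cell (1,6):
  A: rows 1-3 cols 3-7 z=4 -> covers; best now A (z=4)
  B: rows 2-4 cols 8-9 -> outside (row miss)
  C: rows 5-6 cols 7-9 -> outside (row miss)
  D: rows 0-1 cols 5-6 z=7 -> covers; best now A (z=4)
  E: rows 0-1 cols 0-1 -> outside (col miss)
Winner: A at z=4

Answer: A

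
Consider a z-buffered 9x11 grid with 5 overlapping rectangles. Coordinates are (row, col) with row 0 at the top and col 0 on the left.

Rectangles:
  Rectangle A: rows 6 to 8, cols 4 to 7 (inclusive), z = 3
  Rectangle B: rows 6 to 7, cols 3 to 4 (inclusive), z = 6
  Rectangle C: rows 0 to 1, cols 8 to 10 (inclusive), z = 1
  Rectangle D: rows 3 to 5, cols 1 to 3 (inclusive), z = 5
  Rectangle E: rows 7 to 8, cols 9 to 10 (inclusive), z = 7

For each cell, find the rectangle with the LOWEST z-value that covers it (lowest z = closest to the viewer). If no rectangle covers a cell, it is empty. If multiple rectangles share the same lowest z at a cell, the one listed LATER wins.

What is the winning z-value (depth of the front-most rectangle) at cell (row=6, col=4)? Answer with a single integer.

Check cell (6,4):
  A: rows 6-8 cols 4-7 z=3 -> covers; best now A (z=3)
  B: rows 6-7 cols 3-4 z=6 -> covers; best now A (z=3)
  C: rows 0-1 cols 8-10 -> outside (row miss)
  D: rows 3-5 cols 1-3 -> outside (row miss)
  E: rows 7-8 cols 9-10 -> outside (row miss)
Winner: A at z=3

Answer: 3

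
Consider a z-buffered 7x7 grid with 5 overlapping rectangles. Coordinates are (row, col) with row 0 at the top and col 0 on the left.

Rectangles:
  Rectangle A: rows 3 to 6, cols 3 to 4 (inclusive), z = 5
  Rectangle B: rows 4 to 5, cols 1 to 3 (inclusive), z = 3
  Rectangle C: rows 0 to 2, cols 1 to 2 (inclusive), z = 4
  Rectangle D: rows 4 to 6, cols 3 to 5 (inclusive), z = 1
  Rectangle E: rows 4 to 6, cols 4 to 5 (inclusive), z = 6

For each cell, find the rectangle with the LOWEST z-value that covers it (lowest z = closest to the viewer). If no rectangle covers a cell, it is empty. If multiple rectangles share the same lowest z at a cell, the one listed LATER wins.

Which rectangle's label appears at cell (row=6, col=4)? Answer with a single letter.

Answer: D

Derivation:
Check cell (6,4):
  A: rows 3-6 cols 3-4 z=5 -> covers; best now A (z=5)
  B: rows 4-5 cols 1-3 -> outside (row miss)
  C: rows 0-2 cols 1-2 -> outside (row miss)
  D: rows 4-6 cols 3-5 z=1 -> covers; best now D (z=1)
  E: rows 4-6 cols 4-5 z=6 -> covers; best now D (z=1)
Winner: D at z=1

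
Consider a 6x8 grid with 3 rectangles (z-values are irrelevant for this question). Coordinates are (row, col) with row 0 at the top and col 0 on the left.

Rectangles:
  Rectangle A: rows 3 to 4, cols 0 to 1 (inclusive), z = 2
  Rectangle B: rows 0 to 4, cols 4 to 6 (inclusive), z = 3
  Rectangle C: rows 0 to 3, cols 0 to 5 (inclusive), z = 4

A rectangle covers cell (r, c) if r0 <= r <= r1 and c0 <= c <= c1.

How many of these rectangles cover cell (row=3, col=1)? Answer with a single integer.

Check cell (3,1):
  A: rows 3-4 cols 0-1 -> covers
  B: rows 0-4 cols 4-6 -> outside (col miss)
  C: rows 0-3 cols 0-5 -> covers
Count covering = 2

Answer: 2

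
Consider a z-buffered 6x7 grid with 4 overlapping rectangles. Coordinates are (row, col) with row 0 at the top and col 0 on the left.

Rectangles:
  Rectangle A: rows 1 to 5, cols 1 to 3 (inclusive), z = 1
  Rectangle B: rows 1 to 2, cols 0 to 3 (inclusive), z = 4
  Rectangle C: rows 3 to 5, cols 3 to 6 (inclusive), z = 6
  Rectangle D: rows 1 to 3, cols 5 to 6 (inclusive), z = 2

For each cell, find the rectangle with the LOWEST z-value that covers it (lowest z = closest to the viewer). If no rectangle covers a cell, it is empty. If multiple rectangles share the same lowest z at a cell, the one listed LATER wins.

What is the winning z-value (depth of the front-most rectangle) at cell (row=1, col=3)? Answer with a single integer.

Answer: 1

Derivation:
Check cell (1,3):
  A: rows 1-5 cols 1-3 z=1 -> covers; best now A (z=1)
  B: rows 1-2 cols 0-3 z=4 -> covers; best now A (z=1)
  C: rows 3-5 cols 3-6 -> outside (row miss)
  D: rows 1-3 cols 5-6 -> outside (col miss)
Winner: A at z=1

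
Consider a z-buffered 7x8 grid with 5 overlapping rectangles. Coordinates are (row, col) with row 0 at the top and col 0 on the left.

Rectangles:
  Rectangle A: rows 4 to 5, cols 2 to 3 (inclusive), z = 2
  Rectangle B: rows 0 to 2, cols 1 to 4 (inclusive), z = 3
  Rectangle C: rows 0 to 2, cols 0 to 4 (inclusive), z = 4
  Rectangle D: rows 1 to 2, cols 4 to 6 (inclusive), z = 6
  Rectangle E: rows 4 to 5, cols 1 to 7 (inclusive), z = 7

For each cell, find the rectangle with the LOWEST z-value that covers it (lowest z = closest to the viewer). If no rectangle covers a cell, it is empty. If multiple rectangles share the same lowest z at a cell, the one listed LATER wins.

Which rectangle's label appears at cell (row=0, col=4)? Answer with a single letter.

Answer: B

Derivation:
Check cell (0,4):
  A: rows 4-5 cols 2-3 -> outside (row miss)
  B: rows 0-2 cols 1-4 z=3 -> covers; best now B (z=3)
  C: rows 0-2 cols 0-4 z=4 -> covers; best now B (z=3)
  D: rows 1-2 cols 4-6 -> outside (row miss)
  E: rows 4-5 cols 1-7 -> outside (row miss)
Winner: B at z=3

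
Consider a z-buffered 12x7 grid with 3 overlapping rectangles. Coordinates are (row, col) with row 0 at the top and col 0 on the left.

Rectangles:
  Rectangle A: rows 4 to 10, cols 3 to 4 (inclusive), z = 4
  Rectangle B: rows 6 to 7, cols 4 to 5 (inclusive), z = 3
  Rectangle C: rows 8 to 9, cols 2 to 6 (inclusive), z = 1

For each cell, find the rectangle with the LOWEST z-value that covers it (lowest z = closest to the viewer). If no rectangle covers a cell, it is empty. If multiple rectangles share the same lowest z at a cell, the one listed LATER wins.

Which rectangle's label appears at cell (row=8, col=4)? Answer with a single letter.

Answer: C

Derivation:
Check cell (8,4):
  A: rows 4-10 cols 3-4 z=4 -> covers; best now A (z=4)
  B: rows 6-7 cols 4-5 -> outside (row miss)
  C: rows 8-9 cols 2-6 z=1 -> covers; best now C (z=1)
Winner: C at z=1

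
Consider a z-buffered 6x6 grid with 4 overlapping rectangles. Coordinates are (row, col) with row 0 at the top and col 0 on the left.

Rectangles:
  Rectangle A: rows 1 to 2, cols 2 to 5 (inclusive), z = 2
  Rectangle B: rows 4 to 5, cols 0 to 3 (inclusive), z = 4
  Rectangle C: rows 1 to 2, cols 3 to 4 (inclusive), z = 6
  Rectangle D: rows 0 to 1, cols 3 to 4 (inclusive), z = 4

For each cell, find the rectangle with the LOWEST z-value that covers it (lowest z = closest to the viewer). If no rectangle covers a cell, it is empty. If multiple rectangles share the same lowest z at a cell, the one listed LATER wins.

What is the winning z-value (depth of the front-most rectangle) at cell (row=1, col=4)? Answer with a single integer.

Answer: 2

Derivation:
Check cell (1,4):
  A: rows 1-2 cols 2-5 z=2 -> covers; best now A (z=2)
  B: rows 4-5 cols 0-3 -> outside (row miss)
  C: rows 1-2 cols 3-4 z=6 -> covers; best now A (z=2)
  D: rows 0-1 cols 3-4 z=4 -> covers; best now A (z=2)
Winner: A at z=2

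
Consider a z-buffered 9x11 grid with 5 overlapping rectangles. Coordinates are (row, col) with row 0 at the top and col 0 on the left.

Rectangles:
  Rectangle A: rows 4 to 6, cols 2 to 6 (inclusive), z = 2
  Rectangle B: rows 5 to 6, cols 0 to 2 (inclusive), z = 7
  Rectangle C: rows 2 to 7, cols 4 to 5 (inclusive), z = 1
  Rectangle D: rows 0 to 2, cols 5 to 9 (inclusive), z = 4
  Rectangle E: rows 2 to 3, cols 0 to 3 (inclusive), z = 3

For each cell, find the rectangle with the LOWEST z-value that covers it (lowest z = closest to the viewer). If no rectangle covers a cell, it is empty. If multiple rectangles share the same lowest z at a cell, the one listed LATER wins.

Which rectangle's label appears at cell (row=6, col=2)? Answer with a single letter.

Check cell (6,2):
  A: rows 4-6 cols 2-6 z=2 -> covers; best now A (z=2)
  B: rows 5-6 cols 0-2 z=7 -> covers; best now A (z=2)
  C: rows 2-7 cols 4-5 -> outside (col miss)
  D: rows 0-2 cols 5-9 -> outside (row miss)
  E: rows 2-3 cols 0-3 -> outside (row miss)
Winner: A at z=2

Answer: A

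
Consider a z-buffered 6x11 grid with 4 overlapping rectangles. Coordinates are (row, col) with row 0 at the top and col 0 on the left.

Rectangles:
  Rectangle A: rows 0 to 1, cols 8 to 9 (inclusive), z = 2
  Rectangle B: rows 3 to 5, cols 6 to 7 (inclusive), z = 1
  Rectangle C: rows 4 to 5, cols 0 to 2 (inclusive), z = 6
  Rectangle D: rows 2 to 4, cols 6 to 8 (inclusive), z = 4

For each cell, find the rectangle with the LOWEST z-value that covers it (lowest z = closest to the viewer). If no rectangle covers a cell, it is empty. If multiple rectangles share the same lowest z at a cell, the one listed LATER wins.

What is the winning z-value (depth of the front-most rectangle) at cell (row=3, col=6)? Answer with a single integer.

Answer: 1

Derivation:
Check cell (3,6):
  A: rows 0-1 cols 8-9 -> outside (row miss)
  B: rows 3-5 cols 6-7 z=1 -> covers; best now B (z=1)
  C: rows 4-5 cols 0-2 -> outside (row miss)
  D: rows 2-4 cols 6-8 z=4 -> covers; best now B (z=1)
Winner: B at z=1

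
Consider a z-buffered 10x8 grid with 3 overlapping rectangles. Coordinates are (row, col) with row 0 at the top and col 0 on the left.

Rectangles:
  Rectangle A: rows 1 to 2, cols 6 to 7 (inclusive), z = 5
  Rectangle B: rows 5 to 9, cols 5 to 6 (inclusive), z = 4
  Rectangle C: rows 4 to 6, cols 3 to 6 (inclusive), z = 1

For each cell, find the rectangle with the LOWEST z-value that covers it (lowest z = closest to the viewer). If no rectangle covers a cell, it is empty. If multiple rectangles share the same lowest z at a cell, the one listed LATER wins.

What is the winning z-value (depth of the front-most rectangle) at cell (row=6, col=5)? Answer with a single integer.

Check cell (6,5):
  A: rows 1-2 cols 6-7 -> outside (row miss)
  B: rows 5-9 cols 5-6 z=4 -> covers; best now B (z=4)
  C: rows 4-6 cols 3-6 z=1 -> covers; best now C (z=1)
Winner: C at z=1

Answer: 1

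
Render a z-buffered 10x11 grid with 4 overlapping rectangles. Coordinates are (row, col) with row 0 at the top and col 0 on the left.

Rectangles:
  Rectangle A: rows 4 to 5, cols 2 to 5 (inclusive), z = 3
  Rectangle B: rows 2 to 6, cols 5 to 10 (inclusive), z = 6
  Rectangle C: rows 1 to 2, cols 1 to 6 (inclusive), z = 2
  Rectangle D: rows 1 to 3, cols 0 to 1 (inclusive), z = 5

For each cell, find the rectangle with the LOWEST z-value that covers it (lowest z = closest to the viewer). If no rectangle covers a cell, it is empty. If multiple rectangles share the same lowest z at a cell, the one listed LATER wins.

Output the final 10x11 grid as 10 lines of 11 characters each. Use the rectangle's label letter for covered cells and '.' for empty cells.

...........
DCCCCCC....
DCCCCCCBBBB
DD...BBBBBB
..AAAABBBBB
..AAAABBBBB
.....BBBBBB
...........
...........
...........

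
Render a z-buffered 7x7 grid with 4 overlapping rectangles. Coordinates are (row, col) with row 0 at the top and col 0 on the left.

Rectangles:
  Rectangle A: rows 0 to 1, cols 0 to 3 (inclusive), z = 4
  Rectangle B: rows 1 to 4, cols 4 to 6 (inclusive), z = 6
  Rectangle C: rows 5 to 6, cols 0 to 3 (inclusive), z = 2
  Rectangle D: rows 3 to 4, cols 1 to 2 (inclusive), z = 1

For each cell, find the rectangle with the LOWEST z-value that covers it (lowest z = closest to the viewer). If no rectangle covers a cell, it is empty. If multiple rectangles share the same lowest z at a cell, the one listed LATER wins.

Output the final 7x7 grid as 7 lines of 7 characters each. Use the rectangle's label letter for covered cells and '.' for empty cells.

AAAA...
AAAABBB
....BBB
.DD.BBB
.DD.BBB
CCCC...
CCCC...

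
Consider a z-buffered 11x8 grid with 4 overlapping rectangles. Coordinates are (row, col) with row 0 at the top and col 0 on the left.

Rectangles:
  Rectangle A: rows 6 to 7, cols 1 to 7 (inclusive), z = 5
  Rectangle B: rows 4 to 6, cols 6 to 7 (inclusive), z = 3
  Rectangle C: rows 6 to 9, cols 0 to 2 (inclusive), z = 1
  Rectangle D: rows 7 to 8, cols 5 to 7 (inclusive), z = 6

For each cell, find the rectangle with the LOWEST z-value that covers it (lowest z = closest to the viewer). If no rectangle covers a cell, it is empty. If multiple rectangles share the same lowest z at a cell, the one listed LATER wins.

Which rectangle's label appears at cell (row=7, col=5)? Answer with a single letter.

Check cell (7,5):
  A: rows 6-7 cols 1-7 z=5 -> covers; best now A (z=5)
  B: rows 4-6 cols 6-7 -> outside (row miss)
  C: rows 6-9 cols 0-2 -> outside (col miss)
  D: rows 7-8 cols 5-7 z=6 -> covers; best now A (z=5)
Winner: A at z=5

Answer: A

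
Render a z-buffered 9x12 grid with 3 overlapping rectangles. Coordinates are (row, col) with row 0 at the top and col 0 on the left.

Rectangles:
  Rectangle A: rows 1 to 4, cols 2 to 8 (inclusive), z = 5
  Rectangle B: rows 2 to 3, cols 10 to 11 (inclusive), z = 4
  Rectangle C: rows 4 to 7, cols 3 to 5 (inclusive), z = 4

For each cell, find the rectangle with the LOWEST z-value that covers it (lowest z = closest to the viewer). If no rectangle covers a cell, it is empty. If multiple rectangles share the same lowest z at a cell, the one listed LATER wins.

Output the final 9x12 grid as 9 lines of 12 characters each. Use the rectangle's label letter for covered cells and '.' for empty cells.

............
..AAAAAAA...
..AAAAAAA.BB
..AAAAAAA.BB
..ACCCAAA...
...CCC......
...CCC......
...CCC......
............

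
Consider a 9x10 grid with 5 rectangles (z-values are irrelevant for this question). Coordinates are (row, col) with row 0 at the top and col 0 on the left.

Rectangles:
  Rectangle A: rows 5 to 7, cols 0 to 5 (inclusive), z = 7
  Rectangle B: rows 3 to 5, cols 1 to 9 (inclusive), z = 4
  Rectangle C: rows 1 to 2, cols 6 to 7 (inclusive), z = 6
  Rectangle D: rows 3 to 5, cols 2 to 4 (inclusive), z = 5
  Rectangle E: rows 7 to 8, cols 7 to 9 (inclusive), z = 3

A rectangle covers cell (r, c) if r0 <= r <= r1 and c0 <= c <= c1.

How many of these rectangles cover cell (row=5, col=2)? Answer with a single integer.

Answer: 3

Derivation:
Check cell (5,2):
  A: rows 5-7 cols 0-5 -> covers
  B: rows 3-5 cols 1-9 -> covers
  C: rows 1-2 cols 6-7 -> outside (row miss)
  D: rows 3-5 cols 2-4 -> covers
  E: rows 7-8 cols 7-9 -> outside (row miss)
Count covering = 3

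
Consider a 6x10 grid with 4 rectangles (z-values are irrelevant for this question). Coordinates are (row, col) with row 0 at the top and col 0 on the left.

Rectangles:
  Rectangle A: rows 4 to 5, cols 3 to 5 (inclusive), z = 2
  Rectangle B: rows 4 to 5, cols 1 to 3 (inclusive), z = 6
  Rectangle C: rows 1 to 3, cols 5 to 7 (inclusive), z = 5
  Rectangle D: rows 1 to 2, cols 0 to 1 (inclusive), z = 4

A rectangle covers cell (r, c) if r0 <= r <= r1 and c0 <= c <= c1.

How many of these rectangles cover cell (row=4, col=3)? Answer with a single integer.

Check cell (4,3):
  A: rows 4-5 cols 3-5 -> covers
  B: rows 4-5 cols 1-3 -> covers
  C: rows 1-3 cols 5-7 -> outside (row miss)
  D: rows 1-2 cols 0-1 -> outside (row miss)
Count covering = 2

Answer: 2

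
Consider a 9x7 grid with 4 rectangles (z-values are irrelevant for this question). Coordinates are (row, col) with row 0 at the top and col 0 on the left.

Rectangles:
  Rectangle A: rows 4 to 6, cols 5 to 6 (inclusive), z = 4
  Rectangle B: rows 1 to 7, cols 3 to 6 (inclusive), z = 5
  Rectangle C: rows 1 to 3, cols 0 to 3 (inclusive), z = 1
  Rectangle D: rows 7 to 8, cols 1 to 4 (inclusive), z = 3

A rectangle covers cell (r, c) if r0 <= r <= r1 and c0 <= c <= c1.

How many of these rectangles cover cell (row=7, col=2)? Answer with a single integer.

Answer: 1

Derivation:
Check cell (7,2):
  A: rows 4-6 cols 5-6 -> outside (row miss)
  B: rows 1-7 cols 3-6 -> outside (col miss)
  C: rows 1-3 cols 0-3 -> outside (row miss)
  D: rows 7-8 cols 1-4 -> covers
Count covering = 1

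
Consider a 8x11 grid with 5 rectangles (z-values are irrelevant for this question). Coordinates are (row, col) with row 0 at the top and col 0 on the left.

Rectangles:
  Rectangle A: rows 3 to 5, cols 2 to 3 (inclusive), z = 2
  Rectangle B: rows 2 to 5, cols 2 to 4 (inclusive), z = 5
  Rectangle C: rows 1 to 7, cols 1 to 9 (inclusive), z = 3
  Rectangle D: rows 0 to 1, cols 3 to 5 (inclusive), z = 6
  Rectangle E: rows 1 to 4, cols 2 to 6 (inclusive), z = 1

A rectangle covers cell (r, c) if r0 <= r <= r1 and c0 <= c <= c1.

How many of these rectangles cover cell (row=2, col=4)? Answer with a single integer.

Check cell (2,4):
  A: rows 3-5 cols 2-3 -> outside (row miss)
  B: rows 2-5 cols 2-4 -> covers
  C: rows 1-7 cols 1-9 -> covers
  D: rows 0-1 cols 3-5 -> outside (row miss)
  E: rows 1-4 cols 2-6 -> covers
Count covering = 3

Answer: 3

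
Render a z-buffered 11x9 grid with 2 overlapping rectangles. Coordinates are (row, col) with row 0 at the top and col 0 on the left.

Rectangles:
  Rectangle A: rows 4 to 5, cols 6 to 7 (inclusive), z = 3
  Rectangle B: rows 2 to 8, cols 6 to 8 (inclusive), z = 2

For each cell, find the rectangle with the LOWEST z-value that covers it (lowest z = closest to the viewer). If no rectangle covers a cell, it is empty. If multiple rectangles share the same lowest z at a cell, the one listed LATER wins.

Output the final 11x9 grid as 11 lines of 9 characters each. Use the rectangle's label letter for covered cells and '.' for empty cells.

.........
.........
......BBB
......BBB
......BBB
......BBB
......BBB
......BBB
......BBB
.........
.........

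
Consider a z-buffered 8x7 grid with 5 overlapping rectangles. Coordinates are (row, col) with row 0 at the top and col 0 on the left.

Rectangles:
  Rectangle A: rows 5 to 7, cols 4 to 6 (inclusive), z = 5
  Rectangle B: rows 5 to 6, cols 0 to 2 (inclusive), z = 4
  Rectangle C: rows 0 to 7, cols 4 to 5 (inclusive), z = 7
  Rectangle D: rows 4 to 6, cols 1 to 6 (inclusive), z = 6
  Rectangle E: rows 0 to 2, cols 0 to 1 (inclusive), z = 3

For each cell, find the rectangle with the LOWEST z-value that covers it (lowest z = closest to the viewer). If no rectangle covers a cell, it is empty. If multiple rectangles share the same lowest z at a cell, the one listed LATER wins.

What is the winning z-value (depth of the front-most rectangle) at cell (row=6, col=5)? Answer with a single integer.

Answer: 5

Derivation:
Check cell (6,5):
  A: rows 5-7 cols 4-6 z=5 -> covers; best now A (z=5)
  B: rows 5-6 cols 0-2 -> outside (col miss)
  C: rows 0-7 cols 4-5 z=7 -> covers; best now A (z=5)
  D: rows 4-6 cols 1-6 z=6 -> covers; best now A (z=5)
  E: rows 0-2 cols 0-1 -> outside (row miss)
Winner: A at z=5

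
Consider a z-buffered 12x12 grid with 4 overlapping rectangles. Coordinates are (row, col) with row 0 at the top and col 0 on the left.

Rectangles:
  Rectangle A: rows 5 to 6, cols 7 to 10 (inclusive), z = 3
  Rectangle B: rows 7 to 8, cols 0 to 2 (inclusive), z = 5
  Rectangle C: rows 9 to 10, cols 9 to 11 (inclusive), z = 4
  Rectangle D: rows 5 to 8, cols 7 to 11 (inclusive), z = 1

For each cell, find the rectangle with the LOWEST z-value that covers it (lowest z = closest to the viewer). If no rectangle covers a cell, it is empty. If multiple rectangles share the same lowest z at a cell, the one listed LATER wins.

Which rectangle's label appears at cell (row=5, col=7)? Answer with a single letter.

Check cell (5,7):
  A: rows 5-6 cols 7-10 z=3 -> covers; best now A (z=3)
  B: rows 7-8 cols 0-2 -> outside (row miss)
  C: rows 9-10 cols 9-11 -> outside (row miss)
  D: rows 5-8 cols 7-11 z=1 -> covers; best now D (z=1)
Winner: D at z=1

Answer: D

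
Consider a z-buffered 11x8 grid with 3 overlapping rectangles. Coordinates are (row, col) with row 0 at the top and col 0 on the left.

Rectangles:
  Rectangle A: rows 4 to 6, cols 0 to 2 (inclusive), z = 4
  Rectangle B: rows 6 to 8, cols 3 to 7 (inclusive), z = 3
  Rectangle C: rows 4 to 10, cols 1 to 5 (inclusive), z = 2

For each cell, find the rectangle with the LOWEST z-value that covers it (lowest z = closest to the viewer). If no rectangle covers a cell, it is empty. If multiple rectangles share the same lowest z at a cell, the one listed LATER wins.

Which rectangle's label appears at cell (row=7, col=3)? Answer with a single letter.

Answer: C

Derivation:
Check cell (7,3):
  A: rows 4-6 cols 0-2 -> outside (row miss)
  B: rows 6-8 cols 3-7 z=3 -> covers; best now B (z=3)
  C: rows 4-10 cols 1-5 z=2 -> covers; best now C (z=2)
Winner: C at z=2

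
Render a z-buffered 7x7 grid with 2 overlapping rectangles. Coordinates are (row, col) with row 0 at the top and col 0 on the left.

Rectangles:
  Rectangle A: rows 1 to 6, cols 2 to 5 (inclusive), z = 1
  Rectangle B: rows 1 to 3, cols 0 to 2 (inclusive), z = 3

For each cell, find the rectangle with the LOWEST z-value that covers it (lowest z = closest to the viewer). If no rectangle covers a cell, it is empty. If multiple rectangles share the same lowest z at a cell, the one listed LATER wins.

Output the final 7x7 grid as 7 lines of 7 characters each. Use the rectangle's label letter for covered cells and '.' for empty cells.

.......
BBAAAA.
BBAAAA.
BBAAAA.
..AAAA.
..AAAA.
..AAAA.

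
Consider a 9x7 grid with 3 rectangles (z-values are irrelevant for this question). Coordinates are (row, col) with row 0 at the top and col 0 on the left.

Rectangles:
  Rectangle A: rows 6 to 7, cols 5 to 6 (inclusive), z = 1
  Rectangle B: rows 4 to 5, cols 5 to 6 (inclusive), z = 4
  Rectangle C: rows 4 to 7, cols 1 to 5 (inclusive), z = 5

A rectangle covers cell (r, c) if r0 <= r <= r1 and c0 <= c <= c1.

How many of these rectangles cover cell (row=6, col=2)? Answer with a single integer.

Answer: 1

Derivation:
Check cell (6,2):
  A: rows 6-7 cols 5-6 -> outside (col miss)
  B: rows 4-5 cols 5-6 -> outside (row miss)
  C: rows 4-7 cols 1-5 -> covers
Count covering = 1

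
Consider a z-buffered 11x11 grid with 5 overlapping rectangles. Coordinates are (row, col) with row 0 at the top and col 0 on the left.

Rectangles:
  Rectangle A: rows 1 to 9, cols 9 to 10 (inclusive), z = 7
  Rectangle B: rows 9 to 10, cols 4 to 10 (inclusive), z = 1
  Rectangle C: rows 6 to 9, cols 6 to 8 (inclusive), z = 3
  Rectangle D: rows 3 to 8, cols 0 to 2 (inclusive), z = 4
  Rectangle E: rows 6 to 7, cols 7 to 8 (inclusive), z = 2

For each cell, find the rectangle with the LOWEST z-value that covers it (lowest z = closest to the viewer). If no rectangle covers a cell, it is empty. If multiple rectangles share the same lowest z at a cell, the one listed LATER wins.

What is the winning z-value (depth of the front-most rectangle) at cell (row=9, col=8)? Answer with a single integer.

Check cell (9,8):
  A: rows 1-9 cols 9-10 -> outside (col miss)
  B: rows 9-10 cols 4-10 z=1 -> covers; best now B (z=1)
  C: rows 6-9 cols 6-8 z=3 -> covers; best now B (z=1)
  D: rows 3-8 cols 0-2 -> outside (row miss)
  E: rows 6-7 cols 7-8 -> outside (row miss)
Winner: B at z=1

Answer: 1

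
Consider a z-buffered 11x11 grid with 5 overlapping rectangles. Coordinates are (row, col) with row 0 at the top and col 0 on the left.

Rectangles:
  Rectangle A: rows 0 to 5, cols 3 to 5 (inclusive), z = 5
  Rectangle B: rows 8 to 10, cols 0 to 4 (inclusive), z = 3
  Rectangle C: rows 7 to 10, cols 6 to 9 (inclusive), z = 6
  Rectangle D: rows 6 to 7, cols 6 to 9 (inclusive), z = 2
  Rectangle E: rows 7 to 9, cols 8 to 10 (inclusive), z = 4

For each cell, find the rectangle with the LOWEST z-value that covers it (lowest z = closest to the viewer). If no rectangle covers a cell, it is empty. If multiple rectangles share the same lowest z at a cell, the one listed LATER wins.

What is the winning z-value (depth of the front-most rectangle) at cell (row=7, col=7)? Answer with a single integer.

Answer: 2

Derivation:
Check cell (7,7):
  A: rows 0-5 cols 3-5 -> outside (row miss)
  B: rows 8-10 cols 0-4 -> outside (row miss)
  C: rows 7-10 cols 6-9 z=6 -> covers; best now C (z=6)
  D: rows 6-7 cols 6-9 z=2 -> covers; best now D (z=2)
  E: rows 7-9 cols 8-10 -> outside (col miss)
Winner: D at z=2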